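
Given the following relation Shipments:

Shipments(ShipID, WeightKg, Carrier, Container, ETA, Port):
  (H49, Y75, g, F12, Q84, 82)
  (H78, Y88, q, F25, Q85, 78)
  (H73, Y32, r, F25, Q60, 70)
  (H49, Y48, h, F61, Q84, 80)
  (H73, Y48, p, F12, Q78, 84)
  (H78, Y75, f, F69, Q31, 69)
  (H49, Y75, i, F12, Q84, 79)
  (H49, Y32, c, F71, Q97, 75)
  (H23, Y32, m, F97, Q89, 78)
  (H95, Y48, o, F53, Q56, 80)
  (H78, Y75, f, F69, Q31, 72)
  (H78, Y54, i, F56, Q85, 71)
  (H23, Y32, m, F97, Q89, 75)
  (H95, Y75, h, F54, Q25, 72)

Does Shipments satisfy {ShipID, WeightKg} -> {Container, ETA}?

(ShipID=H49, WeightKg=Y75): 2 rows → {Container,ETA} = (F12, Q84), (F12, Q84) ✓
(ShipID=H78, WeightKg=Y88): 1 row → {Container,ETA} = (F25, Q85) ✓
(ShipID=H73, WeightKg=Y32): 1 row → {Container,ETA} = (F25, Q60) ✓
(ShipID=H49, WeightKg=Y48): 1 row → {Container,ETA} = (F61, Q84) ✓
(ShipID=H73, WeightKg=Y48): 1 row → {Container,ETA} = (F12, Q78) ✓
(ShipID=H78, WeightKg=Y75): 2 rows → {Container,ETA} = (F69, Q31), (F69, Q31) ✓
(ShipID=H49, WeightKg=Y32): 1 row → {Container,ETA} = (F71, Q97) ✓
(ShipID=H23, WeightKg=Y32): 2 rows → {Container,ETA} = (F97, Q89), (F97, Q89) ✓
(ShipID=H95, WeightKg=Y48): 1 row → {Container,ETA} = (F53, Q56) ✓
(ShipID=H78, WeightKg=Y54): 1 row → {Container,ETA} = (F56, Q85) ✓
(ShipID=H95, WeightKg=Y75): 1 row → {Container,ETA} = (F54, Q25) ✓
Every {ShipID, WeightKg} value is associated with a single {Container, ETA} value, so {ShipID, WeightKg} -> {Container, ETA} holds.

Yes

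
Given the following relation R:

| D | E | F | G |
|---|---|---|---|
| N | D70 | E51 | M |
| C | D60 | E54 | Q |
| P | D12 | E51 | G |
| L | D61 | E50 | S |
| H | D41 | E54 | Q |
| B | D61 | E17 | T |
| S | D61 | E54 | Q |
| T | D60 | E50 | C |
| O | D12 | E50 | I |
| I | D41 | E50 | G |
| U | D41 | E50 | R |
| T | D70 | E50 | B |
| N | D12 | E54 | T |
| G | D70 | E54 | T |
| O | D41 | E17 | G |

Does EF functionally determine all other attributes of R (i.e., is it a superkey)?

Two distinct rows share (E=D41, F=E50), so EF does not determine every attribute — not a superkey.

No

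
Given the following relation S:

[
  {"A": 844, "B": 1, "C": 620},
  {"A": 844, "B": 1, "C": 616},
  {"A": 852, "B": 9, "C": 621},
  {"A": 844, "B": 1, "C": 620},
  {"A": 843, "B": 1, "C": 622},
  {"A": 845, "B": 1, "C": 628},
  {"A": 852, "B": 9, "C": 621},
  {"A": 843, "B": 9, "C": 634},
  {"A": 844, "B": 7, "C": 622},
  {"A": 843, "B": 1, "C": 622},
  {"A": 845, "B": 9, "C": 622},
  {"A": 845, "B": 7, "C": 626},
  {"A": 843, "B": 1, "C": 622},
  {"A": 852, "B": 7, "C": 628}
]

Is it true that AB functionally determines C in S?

No

(A=844, B=1): 3 rows → C takes values {620, 616} — violation
(A=852, B=9): 2 rows → C = 621, 621 ✓
(A=843, B=1): 3 rows → C = 622, 622, 622 ✓
(A=845, B=1): 1 row → C = 628 ✓
(A=843, B=9): 1 row → C = 634 ✓
(A=844, B=7): 1 row → C = 622 ✓
(A=845, B=9): 1 row → C = 622 ✓
(A=845, B=7): 1 row → C = 626 ✓
(A=852, B=7): 1 row → C = 628 ✓
Two rows agree on AB but differ on C, so AB → C does not hold.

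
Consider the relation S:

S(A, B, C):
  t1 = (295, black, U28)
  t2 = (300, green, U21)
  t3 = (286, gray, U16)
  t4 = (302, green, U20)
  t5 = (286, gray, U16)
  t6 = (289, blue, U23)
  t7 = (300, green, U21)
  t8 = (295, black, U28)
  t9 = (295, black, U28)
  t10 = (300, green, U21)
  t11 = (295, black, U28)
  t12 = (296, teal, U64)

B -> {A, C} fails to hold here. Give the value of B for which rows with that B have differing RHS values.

green

B=black: rows 1, 8, 9, 11 → {A,C} = (295, U28), (295, U28), (295, U28), (295, U28) ✓
B=green: rows 2, 4, 7, 10 → {A,C} takes values {(300, U21), (302, U20)} — violation
B=gray: rows 3, 5 → {A,C} = (286, U16), (286, U16) ✓
B=blue: row 6 → {A,C} = (289, U23) ✓
B=teal: row 12 → {A,C} = (296, U64) ✓
The only B value with inconsistent RHS is B=green.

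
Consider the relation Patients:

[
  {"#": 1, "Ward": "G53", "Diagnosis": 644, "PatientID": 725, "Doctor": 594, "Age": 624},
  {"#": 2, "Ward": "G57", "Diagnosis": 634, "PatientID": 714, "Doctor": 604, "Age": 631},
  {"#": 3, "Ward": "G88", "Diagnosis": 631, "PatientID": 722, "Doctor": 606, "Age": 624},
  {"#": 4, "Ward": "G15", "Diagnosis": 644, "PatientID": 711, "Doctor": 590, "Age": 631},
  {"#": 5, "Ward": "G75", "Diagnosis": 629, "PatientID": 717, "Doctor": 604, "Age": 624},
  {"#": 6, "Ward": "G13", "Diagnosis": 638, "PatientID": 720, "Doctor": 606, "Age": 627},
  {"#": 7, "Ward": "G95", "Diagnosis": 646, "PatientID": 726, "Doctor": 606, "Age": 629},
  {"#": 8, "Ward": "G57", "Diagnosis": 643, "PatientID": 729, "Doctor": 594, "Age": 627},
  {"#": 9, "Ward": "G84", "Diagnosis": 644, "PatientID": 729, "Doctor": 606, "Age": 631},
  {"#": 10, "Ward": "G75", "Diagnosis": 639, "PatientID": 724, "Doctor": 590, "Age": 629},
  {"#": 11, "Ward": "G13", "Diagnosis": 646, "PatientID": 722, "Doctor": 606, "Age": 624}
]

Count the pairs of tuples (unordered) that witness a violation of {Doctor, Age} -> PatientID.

0

(Doctor=606, Age=624): all 2 rows agree on PatientID — 0 pairs.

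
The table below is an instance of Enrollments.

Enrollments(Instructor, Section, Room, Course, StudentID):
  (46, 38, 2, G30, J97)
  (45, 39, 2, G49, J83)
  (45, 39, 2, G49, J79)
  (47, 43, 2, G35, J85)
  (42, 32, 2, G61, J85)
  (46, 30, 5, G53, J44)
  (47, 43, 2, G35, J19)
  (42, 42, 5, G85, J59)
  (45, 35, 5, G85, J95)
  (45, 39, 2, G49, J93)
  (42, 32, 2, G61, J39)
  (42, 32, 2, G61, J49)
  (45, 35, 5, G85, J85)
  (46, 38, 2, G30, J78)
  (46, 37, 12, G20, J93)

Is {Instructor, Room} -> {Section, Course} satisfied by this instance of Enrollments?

Yes

(Instructor=46, Room=2): 2 rows → {Section,Course} = (38, G30), (38, G30) ✓
(Instructor=45, Room=2): 3 rows → {Section,Course} = (39, G49), (39, G49), (39, G49) ✓
(Instructor=47, Room=2): 2 rows → {Section,Course} = (43, G35), (43, G35) ✓
(Instructor=42, Room=2): 3 rows → {Section,Course} = (32, G61), (32, G61), (32, G61) ✓
(Instructor=46, Room=5): 1 row → {Section,Course} = (30, G53) ✓
(Instructor=42, Room=5): 1 row → {Section,Course} = (42, G85) ✓
(Instructor=45, Room=5): 2 rows → {Section,Course} = (35, G85), (35, G85) ✓
(Instructor=46, Room=12): 1 row → {Section,Course} = (37, G20) ✓
Every {Instructor, Room} value is associated with a single {Section, Course} value, so {Instructor, Room} -> {Section, Course} holds.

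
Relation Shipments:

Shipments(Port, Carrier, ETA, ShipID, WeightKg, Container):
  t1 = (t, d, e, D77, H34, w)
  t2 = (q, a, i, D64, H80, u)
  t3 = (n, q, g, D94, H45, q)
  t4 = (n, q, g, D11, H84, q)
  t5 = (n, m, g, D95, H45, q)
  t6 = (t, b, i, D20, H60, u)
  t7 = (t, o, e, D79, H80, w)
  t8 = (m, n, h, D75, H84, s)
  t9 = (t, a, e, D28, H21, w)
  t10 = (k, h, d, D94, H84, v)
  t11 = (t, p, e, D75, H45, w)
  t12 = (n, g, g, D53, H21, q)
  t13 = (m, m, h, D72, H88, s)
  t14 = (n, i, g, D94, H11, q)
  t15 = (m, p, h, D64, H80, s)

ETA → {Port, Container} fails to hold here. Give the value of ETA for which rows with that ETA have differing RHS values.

i

ETA=e: rows 1, 7, 9, 11 → {Port,Container} = (t, w), (t, w), (t, w), (t, w) ✓
ETA=i: rows 2, 6 → {Port,Container} takes values {(q, u), (t, u)} — violation
ETA=g: rows 3, 4, 5, 12, 14 → {Port,Container} = (n, q), (n, q), (n, q), (n, q), (n, q) ✓
ETA=h: rows 8, 13, 15 → {Port,Container} = (m, s), (m, s), (m, s) ✓
ETA=d: row 10 → {Port,Container} = (k, v) ✓
The only ETA value with inconsistent RHS is ETA=i.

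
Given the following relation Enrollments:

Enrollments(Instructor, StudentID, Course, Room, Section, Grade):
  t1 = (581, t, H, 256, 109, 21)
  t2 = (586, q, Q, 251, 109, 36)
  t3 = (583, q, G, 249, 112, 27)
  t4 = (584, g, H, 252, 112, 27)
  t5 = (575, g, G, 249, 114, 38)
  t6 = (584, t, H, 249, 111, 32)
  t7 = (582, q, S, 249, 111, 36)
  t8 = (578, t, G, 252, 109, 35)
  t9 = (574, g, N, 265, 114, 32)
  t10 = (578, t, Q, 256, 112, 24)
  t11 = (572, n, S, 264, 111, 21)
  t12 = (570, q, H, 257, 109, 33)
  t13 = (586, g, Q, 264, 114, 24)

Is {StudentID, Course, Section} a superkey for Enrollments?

All 13 rows have distinct {StudentID, Course, Section} values, so {StudentID, Course, Section} → (all attributes) holds and {StudentID, Course, Section} is a superkey.

Yes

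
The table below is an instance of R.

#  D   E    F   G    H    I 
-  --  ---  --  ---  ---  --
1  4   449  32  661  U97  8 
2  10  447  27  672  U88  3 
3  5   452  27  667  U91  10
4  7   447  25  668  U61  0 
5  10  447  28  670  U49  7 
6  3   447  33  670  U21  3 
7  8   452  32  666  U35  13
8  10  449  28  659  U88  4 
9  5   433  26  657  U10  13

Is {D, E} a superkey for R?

Rows 2 and 5 have the same {D, E} value (D=10, E=447) but are distinct tuples, so {D, E} does not determine every attribute — not a superkey.

No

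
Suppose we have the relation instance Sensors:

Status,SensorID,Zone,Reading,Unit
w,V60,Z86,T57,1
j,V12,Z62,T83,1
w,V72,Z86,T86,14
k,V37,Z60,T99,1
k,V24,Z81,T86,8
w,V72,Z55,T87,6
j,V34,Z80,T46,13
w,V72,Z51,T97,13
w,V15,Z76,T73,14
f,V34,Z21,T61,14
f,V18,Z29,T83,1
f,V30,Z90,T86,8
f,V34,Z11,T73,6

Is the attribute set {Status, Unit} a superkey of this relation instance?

No

Two distinct rows share (Status=w, Unit=14), so {Status, Unit} does not determine every attribute — not a superkey.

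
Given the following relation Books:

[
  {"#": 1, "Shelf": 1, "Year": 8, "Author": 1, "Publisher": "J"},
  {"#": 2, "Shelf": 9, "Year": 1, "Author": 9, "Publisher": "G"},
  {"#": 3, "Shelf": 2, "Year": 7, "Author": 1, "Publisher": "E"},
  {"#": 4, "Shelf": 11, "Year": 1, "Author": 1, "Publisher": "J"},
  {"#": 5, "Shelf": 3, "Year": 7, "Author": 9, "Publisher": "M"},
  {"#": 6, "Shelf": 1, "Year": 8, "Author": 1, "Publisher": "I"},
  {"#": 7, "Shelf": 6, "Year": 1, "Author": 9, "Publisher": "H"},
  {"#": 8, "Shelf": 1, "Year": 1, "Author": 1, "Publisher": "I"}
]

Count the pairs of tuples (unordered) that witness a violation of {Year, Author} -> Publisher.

(Year=8, Author=1): violating pairs (1,6) — 1 pair.
(Year=1, Author=9): violating pairs (2,7) — 1 pair.
(Year=1, Author=1): violating pairs (4,8) — 1 pair.

3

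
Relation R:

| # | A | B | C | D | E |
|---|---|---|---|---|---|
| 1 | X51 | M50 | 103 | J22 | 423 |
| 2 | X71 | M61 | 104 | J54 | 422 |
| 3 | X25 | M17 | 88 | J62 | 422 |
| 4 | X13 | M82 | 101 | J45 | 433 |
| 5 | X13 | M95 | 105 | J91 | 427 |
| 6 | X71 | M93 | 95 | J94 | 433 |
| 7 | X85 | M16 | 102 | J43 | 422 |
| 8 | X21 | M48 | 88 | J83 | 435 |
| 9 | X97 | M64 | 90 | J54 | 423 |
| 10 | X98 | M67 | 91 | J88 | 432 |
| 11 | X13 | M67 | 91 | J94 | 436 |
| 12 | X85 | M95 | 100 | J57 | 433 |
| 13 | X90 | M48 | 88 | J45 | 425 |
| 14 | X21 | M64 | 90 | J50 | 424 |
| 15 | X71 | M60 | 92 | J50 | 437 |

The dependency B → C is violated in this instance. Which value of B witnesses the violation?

B=M50: row 1 → C = 103 ✓
B=M61: row 2 → C = 104 ✓
B=M17: row 3 → C = 88 ✓
B=M82: row 4 → C = 101 ✓
B=M95: rows 5, 12 → C takes values {105, 100} — violation
B=M93: row 6 → C = 95 ✓
B=M16: row 7 → C = 102 ✓
B=M48: rows 8, 13 → C = 88, 88 ✓
B=M64: rows 9, 14 → C = 90, 90 ✓
B=M67: rows 10, 11 → C = 91, 91 ✓
B=M60: row 15 → C = 92 ✓
The only B value with inconsistent C is B=M95.

M95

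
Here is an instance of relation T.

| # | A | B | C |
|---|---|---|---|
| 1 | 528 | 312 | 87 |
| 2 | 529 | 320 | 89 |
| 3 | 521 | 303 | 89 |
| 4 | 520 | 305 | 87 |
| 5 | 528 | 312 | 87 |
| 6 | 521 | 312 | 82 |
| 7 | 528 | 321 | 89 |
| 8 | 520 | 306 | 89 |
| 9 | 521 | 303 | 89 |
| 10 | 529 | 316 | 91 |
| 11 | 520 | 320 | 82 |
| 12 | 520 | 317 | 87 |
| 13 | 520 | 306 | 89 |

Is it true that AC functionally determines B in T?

(A=528, C=87): rows 1, 5 → B = 312, 312 ✓
(A=529, C=89): row 2 → B = 320 ✓
(A=521, C=89): rows 3, 9 → B = 303, 303 ✓
(A=520, C=87): rows 4, 12 → B takes values {305, 317} — violation
(A=521, C=82): row 6 → B = 312 ✓
(A=528, C=89): row 7 → B = 321 ✓
(A=520, C=89): rows 8, 13 → B = 306, 306 ✓
(A=529, C=91): row 10 → B = 316 ✓
(A=520, C=82): row 11 → B = 320 ✓
Two rows agree on AC but differ on B, so AC → B does not hold.

No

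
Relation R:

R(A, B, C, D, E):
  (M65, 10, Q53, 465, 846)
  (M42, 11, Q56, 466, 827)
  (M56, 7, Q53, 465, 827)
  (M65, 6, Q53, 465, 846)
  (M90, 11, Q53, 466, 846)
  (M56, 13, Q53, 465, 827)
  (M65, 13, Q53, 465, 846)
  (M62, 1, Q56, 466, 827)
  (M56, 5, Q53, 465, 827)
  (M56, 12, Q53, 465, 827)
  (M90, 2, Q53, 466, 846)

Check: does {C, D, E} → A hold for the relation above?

No

(C=Q53, D=465, E=846): 3 rows → A = M65, M65, M65 ✓
(C=Q56, D=466, E=827): 2 rows → A takes values {M42, M62} — violation
(C=Q53, D=465, E=827): 4 rows → A = M56, M56, M56, M56 ✓
(C=Q53, D=466, E=846): 2 rows → A = M90, M90 ✓
Two rows agree on {C, D, E} but differ on A, so {C, D, E} → A does not hold.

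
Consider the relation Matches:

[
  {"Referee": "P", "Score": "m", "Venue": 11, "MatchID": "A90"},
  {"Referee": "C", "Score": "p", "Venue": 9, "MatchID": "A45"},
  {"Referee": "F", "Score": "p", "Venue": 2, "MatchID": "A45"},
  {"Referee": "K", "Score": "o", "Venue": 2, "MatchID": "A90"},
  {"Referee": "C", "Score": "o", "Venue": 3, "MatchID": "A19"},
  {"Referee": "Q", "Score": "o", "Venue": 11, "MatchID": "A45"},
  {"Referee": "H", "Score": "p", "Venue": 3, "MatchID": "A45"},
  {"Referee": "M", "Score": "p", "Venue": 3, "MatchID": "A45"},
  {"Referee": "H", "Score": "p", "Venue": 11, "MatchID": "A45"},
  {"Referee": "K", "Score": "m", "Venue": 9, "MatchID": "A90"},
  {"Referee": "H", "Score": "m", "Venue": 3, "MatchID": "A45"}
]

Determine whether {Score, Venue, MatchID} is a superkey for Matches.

No

Two distinct rows share (Score=p, Venue=3, MatchID=A45), so {Score, Venue, MatchID} does not determine every attribute — not a superkey.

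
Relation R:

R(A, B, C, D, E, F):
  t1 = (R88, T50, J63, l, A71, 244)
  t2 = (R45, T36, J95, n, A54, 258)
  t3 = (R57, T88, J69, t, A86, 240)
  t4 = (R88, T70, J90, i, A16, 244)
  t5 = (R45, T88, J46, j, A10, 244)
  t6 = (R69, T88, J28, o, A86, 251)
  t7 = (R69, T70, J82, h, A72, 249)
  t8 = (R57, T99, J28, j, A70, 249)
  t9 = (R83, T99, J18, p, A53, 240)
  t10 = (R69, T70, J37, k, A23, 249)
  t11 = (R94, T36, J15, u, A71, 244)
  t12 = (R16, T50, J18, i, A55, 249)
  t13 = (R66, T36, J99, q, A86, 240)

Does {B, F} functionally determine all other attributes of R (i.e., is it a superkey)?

Rows 7 and 10 have the same {B, F} value (B=T70, F=249) but are distinct tuples, so {B, F} does not determine every attribute — not a superkey.

No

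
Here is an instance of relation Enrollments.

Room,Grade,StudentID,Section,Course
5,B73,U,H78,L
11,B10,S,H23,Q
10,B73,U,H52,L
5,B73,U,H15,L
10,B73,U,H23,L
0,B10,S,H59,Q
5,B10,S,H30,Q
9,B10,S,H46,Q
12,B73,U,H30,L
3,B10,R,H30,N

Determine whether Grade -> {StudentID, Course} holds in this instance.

Grade=B73: 5 rows → {StudentID,Course} = (U, L), (U, L), (U, L), (U, L), (U, L) ✓
Grade=B10: 5 rows → {StudentID,Course} takes values {(S, Q), (R, N)} — violation
Two rows agree on Grade but differ on {StudentID, Course}, so Grade -> {StudentID, Course} does not hold.

No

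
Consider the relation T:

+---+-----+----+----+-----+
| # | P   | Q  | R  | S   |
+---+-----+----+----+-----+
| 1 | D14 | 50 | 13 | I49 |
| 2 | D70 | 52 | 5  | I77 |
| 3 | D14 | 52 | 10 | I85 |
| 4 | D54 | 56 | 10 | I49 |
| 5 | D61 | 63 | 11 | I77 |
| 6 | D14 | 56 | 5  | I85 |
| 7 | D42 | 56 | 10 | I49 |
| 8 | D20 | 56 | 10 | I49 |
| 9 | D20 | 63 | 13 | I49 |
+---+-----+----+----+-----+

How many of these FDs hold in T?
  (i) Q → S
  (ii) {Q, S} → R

1

(i) Q → S: Q=52: rows 2, 3 → S takes values {I77, I85} — violation; Q=56: rows 4, 6, 7, 8 → S takes values {I49, I85} — violation; Q=63: rows 5, 9 → S takes values {I77, I49} — violation — fails.
(ii) {Q, S} → R: every LHS value maps to a single RHS value — holds.
1 of the 2 dependencies holds.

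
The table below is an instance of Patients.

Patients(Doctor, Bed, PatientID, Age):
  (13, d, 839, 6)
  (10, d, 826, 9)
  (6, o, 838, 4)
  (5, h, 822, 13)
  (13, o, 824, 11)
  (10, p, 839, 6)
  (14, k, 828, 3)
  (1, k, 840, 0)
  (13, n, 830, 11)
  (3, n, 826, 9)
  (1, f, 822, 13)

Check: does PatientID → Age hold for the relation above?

PatientID=839: 2 rows → Age = 6, 6 ✓
PatientID=826: 2 rows → Age = 9, 9 ✓
PatientID=838: 1 row → Age = 4 ✓
PatientID=822: 2 rows → Age = 13, 13 ✓
PatientID=824: 1 row → Age = 11 ✓
PatientID=828: 1 row → Age = 3 ✓
PatientID=840: 1 row → Age = 0 ✓
PatientID=830: 1 row → Age = 11 ✓
Every PatientID value is associated with a single Age value, so PatientID → Age holds.

Yes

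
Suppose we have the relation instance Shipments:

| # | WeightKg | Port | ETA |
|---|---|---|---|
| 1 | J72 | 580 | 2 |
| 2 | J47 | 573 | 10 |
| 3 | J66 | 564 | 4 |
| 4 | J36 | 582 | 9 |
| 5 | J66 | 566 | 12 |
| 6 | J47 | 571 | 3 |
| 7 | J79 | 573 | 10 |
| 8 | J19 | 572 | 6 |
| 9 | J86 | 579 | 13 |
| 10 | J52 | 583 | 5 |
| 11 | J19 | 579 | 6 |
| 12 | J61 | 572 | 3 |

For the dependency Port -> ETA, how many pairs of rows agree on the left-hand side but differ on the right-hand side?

2

Port=573: all 2 rows agree on ETA — 0 pairs.
Port=572: violating pairs (8,12) — 1 pair.
Port=579: violating pairs (9,11) — 1 pair.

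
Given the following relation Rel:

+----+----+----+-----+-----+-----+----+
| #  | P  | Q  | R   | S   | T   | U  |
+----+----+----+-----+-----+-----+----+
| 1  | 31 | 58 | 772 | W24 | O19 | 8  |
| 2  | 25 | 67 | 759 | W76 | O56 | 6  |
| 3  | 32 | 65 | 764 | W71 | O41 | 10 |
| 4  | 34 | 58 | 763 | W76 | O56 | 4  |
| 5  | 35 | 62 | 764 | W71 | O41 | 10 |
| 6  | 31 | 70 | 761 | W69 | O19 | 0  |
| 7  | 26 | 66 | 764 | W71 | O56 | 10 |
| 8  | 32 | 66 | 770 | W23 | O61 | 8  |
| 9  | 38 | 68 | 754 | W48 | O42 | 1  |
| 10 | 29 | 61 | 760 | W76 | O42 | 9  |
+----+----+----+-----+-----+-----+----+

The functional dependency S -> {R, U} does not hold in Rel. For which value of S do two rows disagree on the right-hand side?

S=W24: row 1 → {R,U} = (772, 8) ✓
S=W76: rows 2, 4, 10 → {R,U} takes values {(759, 6), (763, 4), (760, 9)} — violation
S=W71: rows 3, 5, 7 → {R,U} = (764, 10), (764, 10), (764, 10) ✓
S=W69: row 6 → {R,U} = (761, 0) ✓
S=W23: row 8 → {R,U} = (770, 8) ✓
S=W48: row 9 → {R,U} = (754, 1) ✓
The only S value with inconsistent RHS is S=W76.

W76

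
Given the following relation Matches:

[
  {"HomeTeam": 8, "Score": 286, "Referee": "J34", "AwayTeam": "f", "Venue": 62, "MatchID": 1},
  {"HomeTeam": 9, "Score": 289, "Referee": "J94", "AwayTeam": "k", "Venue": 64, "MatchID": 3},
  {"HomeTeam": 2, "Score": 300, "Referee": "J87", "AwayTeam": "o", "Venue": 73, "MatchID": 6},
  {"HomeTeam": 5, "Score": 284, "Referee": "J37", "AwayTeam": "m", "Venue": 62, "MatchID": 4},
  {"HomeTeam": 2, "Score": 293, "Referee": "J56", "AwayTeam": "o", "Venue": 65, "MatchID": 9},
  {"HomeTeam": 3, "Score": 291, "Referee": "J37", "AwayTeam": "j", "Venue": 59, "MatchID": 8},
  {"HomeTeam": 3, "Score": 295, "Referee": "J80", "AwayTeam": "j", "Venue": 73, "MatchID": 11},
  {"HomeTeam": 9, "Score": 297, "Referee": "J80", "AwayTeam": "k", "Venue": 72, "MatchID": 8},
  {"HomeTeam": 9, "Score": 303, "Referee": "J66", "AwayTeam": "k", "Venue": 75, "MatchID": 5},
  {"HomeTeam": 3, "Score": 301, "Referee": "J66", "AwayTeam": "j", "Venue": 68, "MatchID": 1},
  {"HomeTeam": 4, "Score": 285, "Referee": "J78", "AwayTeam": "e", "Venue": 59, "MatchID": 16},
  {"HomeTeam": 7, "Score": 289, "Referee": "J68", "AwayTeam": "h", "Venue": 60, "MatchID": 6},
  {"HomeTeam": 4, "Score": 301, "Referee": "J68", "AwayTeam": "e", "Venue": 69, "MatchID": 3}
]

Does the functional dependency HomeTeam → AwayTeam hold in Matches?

HomeTeam=8: 1 row → AwayTeam = f ✓
HomeTeam=9: 3 rows → AwayTeam = k, k, k ✓
HomeTeam=2: 2 rows → AwayTeam = o, o ✓
HomeTeam=5: 1 row → AwayTeam = m ✓
HomeTeam=3: 3 rows → AwayTeam = j, j, j ✓
HomeTeam=4: 2 rows → AwayTeam = e, e ✓
HomeTeam=7: 1 row → AwayTeam = h ✓
Every HomeTeam value is associated with a single AwayTeam value, so HomeTeam → AwayTeam holds.

Yes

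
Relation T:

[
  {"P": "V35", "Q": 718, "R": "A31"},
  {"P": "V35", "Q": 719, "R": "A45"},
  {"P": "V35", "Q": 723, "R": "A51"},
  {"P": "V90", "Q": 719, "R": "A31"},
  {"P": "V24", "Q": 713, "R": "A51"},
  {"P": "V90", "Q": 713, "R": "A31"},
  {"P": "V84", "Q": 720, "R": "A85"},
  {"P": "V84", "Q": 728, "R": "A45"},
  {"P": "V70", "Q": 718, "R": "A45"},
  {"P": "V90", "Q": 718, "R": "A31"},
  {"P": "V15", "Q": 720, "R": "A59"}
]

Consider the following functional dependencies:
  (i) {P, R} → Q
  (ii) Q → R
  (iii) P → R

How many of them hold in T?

(i) {P, R} → Q: (P=V90, R=A31): 3 rows → Q takes values {719, 713, 718} — violation — fails.
(ii) Q → R: Q=718: 3 rows → R takes values {A31, A45} — violation; Q=719: 2 rows → R takes values {A45, A31} — violation; Q=713: 2 rows → R takes values {A51, A31} — violation; Q=720: 2 rows → R takes values {A85, A59} — violation — fails.
(iii) P → R: P=V35: 3 rows → R takes values {A31, A45, A51} — violation; P=V84: 2 rows → R takes values {A85, A45} — violation — fails.
None of the 3 dependencies hold.

0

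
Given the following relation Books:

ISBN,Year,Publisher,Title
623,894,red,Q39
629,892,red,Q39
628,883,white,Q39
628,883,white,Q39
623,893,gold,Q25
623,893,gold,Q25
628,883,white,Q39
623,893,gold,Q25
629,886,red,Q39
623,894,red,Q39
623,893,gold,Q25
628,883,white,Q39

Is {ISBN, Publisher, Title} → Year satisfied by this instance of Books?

(ISBN=623, Publisher=red, Title=Q39): 2 rows → Year = 894, 894 ✓
(ISBN=629, Publisher=red, Title=Q39): 2 rows → Year takes values {892, 886} — violation
(ISBN=628, Publisher=white, Title=Q39): 4 rows → Year = 883, 883, 883, 883 ✓
(ISBN=623, Publisher=gold, Title=Q25): 4 rows → Year = 893, 893, 893, 893 ✓
Two rows agree on {ISBN, Publisher, Title} but differ on Year, so {ISBN, Publisher, Title} → Year does not hold.

No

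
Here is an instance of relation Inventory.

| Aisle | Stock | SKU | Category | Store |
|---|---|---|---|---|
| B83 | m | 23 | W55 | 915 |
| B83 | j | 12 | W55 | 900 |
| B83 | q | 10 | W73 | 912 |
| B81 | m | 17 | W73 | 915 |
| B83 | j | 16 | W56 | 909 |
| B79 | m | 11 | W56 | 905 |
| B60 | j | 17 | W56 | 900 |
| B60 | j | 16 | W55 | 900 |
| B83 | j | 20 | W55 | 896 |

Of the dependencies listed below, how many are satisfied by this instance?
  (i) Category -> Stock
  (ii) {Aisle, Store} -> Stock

(i) Category -> Stock: Category=W55: 4 rows → Stock takes values {m, j} — violation; Category=W73: 2 rows → Stock takes values {q, m} — violation; Category=W56: 3 rows → Stock takes values {j, m} — violation — fails.
(ii) {Aisle, Store} -> Stock: every LHS value maps to a single RHS value — holds.
1 of the 2 dependencies holds.

1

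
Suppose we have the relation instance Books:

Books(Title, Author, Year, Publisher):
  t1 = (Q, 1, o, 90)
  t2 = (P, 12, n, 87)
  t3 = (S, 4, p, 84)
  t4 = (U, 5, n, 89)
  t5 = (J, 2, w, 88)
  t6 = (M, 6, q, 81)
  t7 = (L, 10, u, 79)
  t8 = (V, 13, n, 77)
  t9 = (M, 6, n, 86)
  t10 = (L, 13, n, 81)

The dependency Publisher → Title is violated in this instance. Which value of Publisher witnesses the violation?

Publisher=90: row 1 → Title = Q ✓
Publisher=87: row 2 → Title = P ✓
Publisher=84: row 3 → Title = S ✓
Publisher=89: row 4 → Title = U ✓
Publisher=88: row 5 → Title = J ✓
Publisher=81: rows 6, 10 → Title takes values {M, L} — violation
Publisher=79: row 7 → Title = L ✓
Publisher=77: row 8 → Title = V ✓
Publisher=86: row 9 → Title = M ✓
The only Publisher value with inconsistent Title is Publisher=81.

81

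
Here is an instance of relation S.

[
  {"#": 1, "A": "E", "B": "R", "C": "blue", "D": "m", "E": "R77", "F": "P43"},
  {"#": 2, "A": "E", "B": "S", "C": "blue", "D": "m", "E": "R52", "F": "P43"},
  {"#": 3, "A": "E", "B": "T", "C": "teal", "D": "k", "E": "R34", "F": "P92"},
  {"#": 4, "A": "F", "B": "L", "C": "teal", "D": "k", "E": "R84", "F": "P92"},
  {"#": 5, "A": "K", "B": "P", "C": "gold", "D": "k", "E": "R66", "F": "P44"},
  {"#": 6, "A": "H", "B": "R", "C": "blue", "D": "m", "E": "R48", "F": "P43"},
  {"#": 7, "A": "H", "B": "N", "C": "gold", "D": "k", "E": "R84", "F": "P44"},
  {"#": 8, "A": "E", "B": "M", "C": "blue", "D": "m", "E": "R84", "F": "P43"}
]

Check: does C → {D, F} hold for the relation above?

Yes

C=blue: rows 1, 2, 6, 8 → {D,F} = (m, P43), (m, P43), (m, P43), (m, P43) ✓
C=teal: rows 3, 4 → {D,F} = (k, P92), (k, P92) ✓
C=gold: rows 5, 7 → {D,F} = (k, P44), (k, P44) ✓
Every C value is associated with a single {D, F} value, so C → {D, F} holds.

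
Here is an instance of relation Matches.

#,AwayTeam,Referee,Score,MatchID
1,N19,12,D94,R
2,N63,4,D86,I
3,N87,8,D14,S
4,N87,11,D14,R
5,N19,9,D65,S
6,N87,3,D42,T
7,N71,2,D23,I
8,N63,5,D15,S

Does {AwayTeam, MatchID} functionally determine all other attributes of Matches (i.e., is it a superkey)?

Yes

All 8 rows have distinct {AwayTeam, MatchID} values, so {AwayTeam, MatchID} → (all attributes) holds and {AwayTeam, MatchID} is a superkey.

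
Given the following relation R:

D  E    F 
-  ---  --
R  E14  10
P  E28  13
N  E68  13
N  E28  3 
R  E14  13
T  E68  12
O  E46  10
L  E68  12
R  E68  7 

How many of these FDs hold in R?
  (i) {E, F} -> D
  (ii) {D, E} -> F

(i) {E, F} -> D: (E=E68, F=12): 2 rows → D takes values {T, L} — violation — fails.
(ii) {D, E} -> F: (D=R, E=E14): 2 rows → F takes values {10, 13} — violation — fails.
None of the 2 dependencies hold.

0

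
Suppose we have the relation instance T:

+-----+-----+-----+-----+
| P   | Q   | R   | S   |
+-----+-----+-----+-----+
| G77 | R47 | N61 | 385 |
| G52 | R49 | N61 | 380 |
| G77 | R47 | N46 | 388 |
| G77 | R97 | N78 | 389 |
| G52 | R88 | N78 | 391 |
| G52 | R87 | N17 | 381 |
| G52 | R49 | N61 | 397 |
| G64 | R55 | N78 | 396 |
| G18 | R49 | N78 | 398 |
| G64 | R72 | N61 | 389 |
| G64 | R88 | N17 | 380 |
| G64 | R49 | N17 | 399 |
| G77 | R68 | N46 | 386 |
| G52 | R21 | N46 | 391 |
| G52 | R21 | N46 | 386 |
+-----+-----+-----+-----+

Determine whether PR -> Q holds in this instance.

(P=G77, R=N61): 1 row → Q = R47 ✓
(P=G52, R=N61): 2 rows → Q = R49, R49 ✓
(P=G77, R=N46): 2 rows → Q takes values {R47, R68} — violation
(P=G77, R=N78): 1 row → Q = R97 ✓
(P=G52, R=N78): 1 row → Q = R88 ✓
(P=G52, R=N17): 1 row → Q = R87 ✓
(P=G64, R=N78): 1 row → Q = R55 ✓
(P=G18, R=N78): 1 row → Q = R49 ✓
(P=G64, R=N61): 1 row → Q = R72 ✓
(P=G64, R=N17): 2 rows → Q takes values {R88, R49} — violation
(P=G52, R=N46): 2 rows → Q = R21, R21 ✓
Two rows agree on PR but differ on Q, so PR -> Q does not hold.

No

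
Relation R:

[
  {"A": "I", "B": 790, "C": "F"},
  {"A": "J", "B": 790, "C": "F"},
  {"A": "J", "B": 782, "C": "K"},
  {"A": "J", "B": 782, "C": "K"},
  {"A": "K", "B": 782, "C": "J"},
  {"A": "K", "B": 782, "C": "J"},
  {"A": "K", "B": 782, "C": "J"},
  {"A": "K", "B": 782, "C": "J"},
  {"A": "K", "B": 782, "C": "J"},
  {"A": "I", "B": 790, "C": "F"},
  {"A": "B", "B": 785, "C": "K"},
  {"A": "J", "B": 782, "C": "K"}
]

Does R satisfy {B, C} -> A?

No

(B=790, C=F): 3 rows → A takes values {I, J} — violation
(B=782, C=K): 3 rows → A = J, J, J ✓
(B=782, C=J): 5 rows → A = K, K, K, K, K ✓
(B=785, C=K): 1 row → A = B ✓
Two rows agree on {B, C} but differ on A, so {B, C} -> A does not hold.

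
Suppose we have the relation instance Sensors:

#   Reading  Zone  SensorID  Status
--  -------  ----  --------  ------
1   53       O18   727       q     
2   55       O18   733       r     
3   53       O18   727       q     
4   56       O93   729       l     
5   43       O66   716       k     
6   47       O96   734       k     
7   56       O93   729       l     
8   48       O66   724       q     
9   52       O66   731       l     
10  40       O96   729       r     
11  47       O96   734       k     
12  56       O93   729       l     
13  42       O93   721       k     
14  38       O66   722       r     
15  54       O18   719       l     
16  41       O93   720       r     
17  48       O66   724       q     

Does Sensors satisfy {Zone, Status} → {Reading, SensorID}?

Yes

(Zone=O18, Status=q): rows 1, 3 → {Reading,SensorID} = (53, 727), (53, 727) ✓
(Zone=O18, Status=r): row 2 → {Reading,SensorID} = (55, 733) ✓
(Zone=O93, Status=l): rows 4, 7, 12 → {Reading,SensorID} = (56, 729), (56, 729), (56, 729) ✓
(Zone=O66, Status=k): row 5 → {Reading,SensorID} = (43, 716) ✓
(Zone=O96, Status=k): rows 6, 11 → {Reading,SensorID} = (47, 734), (47, 734) ✓
(Zone=O66, Status=q): rows 8, 17 → {Reading,SensorID} = (48, 724), (48, 724) ✓
(Zone=O66, Status=l): row 9 → {Reading,SensorID} = (52, 731) ✓
(Zone=O96, Status=r): row 10 → {Reading,SensorID} = (40, 729) ✓
(Zone=O93, Status=k): row 13 → {Reading,SensorID} = (42, 721) ✓
(Zone=O66, Status=r): row 14 → {Reading,SensorID} = (38, 722) ✓
(Zone=O18, Status=l): row 15 → {Reading,SensorID} = (54, 719) ✓
(Zone=O93, Status=r): row 16 → {Reading,SensorID} = (41, 720) ✓
Every {Zone, Status} value is associated with a single {Reading, SensorID} value, so {Zone, Status} → {Reading, SensorID} holds.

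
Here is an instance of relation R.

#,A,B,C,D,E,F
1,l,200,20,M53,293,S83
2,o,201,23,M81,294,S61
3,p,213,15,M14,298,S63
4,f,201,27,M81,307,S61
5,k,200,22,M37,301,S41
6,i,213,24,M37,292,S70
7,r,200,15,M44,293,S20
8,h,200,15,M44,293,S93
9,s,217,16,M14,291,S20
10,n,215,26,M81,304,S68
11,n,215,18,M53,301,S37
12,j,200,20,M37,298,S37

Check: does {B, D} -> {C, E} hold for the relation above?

(B=200, D=M53): row 1 → {C,E} = (20, 293) ✓
(B=201, D=M81): rows 2, 4 → {C,E} takes values {(23, 294), (27, 307)} — violation
(B=213, D=M14): row 3 → {C,E} = (15, 298) ✓
(B=200, D=M37): rows 5, 12 → {C,E} takes values {(22, 301), (20, 298)} — violation
(B=213, D=M37): row 6 → {C,E} = (24, 292) ✓
(B=200, D=M44): rows 7, 8 → {C,E} = (15, 293), (15, 293) ✓
(B=217, D=M14): row 9 → {C,E} = (16, 291) ✓
(B=215, D=M81): row 10 → {C,E} = (26, 304) ✓
(B=215, D=M53): row 11 → {C,E} = (18, 301) ✓
Two rows agree on {B, D} but differ on {C, E}, so {B, D} -> {C, E} does not hold.

No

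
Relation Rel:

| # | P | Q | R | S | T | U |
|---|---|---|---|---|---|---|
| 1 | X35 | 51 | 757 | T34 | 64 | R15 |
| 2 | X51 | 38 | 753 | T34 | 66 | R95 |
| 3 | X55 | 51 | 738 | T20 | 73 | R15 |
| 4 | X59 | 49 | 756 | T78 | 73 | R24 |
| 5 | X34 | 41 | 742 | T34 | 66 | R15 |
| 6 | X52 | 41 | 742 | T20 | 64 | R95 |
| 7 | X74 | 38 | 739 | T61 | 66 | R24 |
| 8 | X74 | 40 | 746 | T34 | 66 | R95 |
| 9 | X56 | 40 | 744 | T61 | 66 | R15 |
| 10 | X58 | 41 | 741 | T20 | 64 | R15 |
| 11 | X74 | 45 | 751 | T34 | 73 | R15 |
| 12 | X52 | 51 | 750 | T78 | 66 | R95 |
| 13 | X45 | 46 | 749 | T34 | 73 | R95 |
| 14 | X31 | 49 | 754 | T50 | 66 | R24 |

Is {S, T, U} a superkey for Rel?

Rows 2 and 8 have the same {S, T, U} value (S=T34, T=66, U=R95) but are distinct tuples, so {S, T, U} does not determine every attribute — not a superkey.

No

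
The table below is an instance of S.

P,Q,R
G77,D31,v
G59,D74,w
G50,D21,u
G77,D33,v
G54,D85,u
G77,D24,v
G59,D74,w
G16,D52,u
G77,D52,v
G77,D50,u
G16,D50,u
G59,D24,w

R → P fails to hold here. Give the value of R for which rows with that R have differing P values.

u

R=v: 4 rows → P = G77, G77, G77, G77 ✓
R=w: 3 rows → P = G59, G59, G59 ✓
R=u: 5 rows → P takes values {G50, G54, G16, G77} — violation
The only R value with inconsistent P is R=u.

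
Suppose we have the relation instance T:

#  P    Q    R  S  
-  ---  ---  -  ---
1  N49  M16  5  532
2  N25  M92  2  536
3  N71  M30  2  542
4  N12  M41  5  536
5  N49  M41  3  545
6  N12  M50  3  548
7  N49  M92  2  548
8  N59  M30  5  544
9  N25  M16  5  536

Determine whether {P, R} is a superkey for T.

Yes

All 9 rows have distinct {P, R} values, so {P, R} → (all attributes) holds and {P, R} is a superkey.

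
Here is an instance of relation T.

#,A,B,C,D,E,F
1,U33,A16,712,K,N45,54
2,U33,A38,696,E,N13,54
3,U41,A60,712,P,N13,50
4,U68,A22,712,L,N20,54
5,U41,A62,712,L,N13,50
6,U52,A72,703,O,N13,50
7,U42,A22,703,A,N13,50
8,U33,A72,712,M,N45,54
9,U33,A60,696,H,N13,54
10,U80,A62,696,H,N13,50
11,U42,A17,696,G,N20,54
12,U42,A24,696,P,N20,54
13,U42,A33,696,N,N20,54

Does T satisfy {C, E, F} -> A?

No

(C=712, E=N45, F=54): rows 1, 8 → A = U33, U33 ✓
(C=696, E=N13, F=54): rows 2, 9 → A = U33, U33 ✓
(C=712, E=N13, F=50): rows 3, 5 → A = U41, U41 ✓
(C=712, E=N20, F=54): row 4 → A = U68 ✓
(C=703, E=N13, F=50): rows 6, 7 → A takes values {U52, U42} — violation
(C=696, E=N13, F=50): row 10 → A = U80 ✓
(C=696, E=N20, F=54): rows 11, 12, 13 → A = U42, U42, U42 ✓
Two rows agree on {C, E, F} but differ on A, so {C, E, F} -> A does not hold.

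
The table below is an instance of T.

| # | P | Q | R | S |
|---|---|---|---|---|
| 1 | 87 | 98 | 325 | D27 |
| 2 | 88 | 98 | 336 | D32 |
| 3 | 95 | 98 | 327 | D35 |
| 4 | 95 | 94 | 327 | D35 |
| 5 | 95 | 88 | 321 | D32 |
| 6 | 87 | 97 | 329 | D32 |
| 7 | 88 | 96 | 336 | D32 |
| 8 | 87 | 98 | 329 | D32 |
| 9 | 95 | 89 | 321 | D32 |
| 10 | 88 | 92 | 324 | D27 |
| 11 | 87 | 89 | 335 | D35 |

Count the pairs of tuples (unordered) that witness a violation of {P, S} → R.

(P=88, S=D32): all 2 rows agree on R — 0 pairs.
(P=95, S=D35): all 2 rows agree on R — 0 pairs.
(P=95, S=D32): all 2 rows agree on R — 0 pairs.
(P=87, S=D32): all 2 rows agree on R — 0 pairs.

0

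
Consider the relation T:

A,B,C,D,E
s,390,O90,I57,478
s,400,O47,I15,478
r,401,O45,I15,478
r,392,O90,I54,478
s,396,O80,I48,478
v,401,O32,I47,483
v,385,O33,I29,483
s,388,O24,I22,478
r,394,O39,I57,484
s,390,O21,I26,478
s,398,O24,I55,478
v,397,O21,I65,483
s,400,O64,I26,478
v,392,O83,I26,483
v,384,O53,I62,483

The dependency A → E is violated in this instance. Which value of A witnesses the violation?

A=s: 7 rows → E = 478, 478, 478, 478, 478, 478, 478 ✓
A=r: 3 rows → E takes values {478, 484} — violation
A=v: 5 rows → E = 483, 483, 483, 483, 483 ✓
The only A value with inconsistent E is A=r.

r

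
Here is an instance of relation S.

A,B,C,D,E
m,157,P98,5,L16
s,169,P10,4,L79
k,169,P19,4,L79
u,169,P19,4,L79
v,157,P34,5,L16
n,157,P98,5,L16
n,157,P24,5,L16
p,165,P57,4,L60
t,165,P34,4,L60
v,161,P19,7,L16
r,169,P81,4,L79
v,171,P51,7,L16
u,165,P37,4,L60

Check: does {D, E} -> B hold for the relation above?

No

(D=5, E=L16): 4 rows → B = 157, 157, 157, 157 ✓
(D=4, E=L79): 4 rows → B = 169, 169, 169, 169 ✓
(D=4, E=L60): 3 rows → B = 165, 165, 165 ✓
(D=7, E=L16): 2 rows → B takes values {161, 171} — violation
Two rows agree on {D, E} but differ on B, so {D, E} -> B does not hold.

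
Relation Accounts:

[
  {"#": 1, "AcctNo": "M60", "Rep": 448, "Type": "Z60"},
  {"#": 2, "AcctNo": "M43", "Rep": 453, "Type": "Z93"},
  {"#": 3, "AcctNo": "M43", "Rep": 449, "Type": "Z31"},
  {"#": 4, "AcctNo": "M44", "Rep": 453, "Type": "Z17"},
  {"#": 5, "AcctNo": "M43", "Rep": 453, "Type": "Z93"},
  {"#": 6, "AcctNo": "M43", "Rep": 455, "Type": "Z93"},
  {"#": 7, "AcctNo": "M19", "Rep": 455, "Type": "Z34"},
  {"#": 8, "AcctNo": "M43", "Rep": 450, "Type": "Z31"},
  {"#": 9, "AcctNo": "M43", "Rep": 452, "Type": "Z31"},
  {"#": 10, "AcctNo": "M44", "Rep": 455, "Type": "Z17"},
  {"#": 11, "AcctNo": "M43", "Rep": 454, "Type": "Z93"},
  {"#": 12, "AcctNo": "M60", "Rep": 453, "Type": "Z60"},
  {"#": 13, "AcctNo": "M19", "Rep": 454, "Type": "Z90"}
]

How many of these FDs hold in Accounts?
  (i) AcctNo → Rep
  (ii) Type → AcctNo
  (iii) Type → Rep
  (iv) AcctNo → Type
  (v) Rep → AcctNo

(i) AcctNo → Rep: AcctNo=M60: rows 1, 12 → Rep takes values {448, 453} — violation; AcctNo=M43: rows 2, 3, 5, 6, 8, 9, 11 → Rep takes values {453, 449, 455, 450, 452, 454} — violation; AcctNo=M44: rows 4, 10 → Rep takes values {453, 455} — violation; AcctNo=M19: rows 7, 13 → Rep takes values {455, 454} — violation — fails.
(ii) Type → AcctNo: every LHS value maps to a single RHS value — holds.
(iii) Type → Rep: Type=Z60: rows 1, 12 → Rep takes values {448, 453} — violation; Type=Z93: rows 2, 5, 6, 11 → Rep takes values {453, 455, 454} — violation; Type=Z31: rows 3, 8, 9 → Rep takes values {449, 450, 452} — violation; Type=Z17: rows 4, 10 → Rep takes values {453, 455} — violation — fails.
(iv) AcctNo → Type: AcctNo=M43: rows 2, 3, 5, 6, 8, 9, 11 → Type takes values {Z93, Z31} — violation; AcctNo=M19: rows 7, 13 → Type takes values {Z34, Z90} — violation — fails.
(v) Rep → AcctNo: Rep=453: rows 2, 4, 5, 12 → AcctNo takes values {M43, M44, M60} — violation; Rep=455: rows 6, 7, 10 → AcctNo takes values {M43, M19, M44} — violation; Rep=454: rows 11, 13 → AcctNo takes values {M43, M19} — violation — fails.
1 of the 5 dependencies holds.

1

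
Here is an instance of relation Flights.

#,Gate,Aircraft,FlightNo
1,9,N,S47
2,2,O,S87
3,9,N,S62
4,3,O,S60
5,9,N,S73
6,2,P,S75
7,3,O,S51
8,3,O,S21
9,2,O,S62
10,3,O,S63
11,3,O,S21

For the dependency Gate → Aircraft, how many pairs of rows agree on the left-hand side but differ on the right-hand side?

2

Gate=9: all 3 rows agree on Aircraft — 0 pairs.
Gate=2: violating pairs (2,6), (6,9) — 2 pairs.
Gate=3: all 5 rows agree on Aircraft — 0 pairs.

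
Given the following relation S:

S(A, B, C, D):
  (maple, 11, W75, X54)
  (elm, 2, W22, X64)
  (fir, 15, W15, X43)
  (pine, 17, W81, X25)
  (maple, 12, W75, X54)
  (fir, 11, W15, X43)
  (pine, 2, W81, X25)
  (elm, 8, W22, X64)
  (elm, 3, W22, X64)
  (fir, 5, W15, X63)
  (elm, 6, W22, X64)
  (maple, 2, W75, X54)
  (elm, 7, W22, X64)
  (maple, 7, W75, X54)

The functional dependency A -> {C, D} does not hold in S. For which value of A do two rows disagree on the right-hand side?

fir

A=maple: 4 rows → {C,D} = (W75, X54), (W75, X54), (W75, X54), (W75, X54) ✓
A=elm: 5 rows → {C,D} = (W22, X64), (W22, X64), (W22, X64), (W22, X64), (W22, X64) ✓
A=fir: 3 rows → {C,D} takes values {(W15, X43), (W15, X63)} — violation
A=pine: 2 rows → {C,D} = (W81, X25), (W81, X25) ✓
The only A value with inconsistent RHS is A=fir.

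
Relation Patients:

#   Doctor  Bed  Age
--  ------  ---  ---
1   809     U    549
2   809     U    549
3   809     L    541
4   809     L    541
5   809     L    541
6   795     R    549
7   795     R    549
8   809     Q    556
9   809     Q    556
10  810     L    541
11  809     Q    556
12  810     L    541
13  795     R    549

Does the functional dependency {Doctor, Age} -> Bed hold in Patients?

Yes

(Doctor=809, Age=549): rows 1, 2 → Bed = U, U ✓
(Doctor=809, Age=541): rows 3, 4, 5 → Bed = L, L, L ✓
(Doctor=795, Age=549): rows 6, 7, 13 → Bed = R, R, R ✓
(Doctor=809, Age=556): rows 8, 9, 11 → Bed = Q, Q, Q ✓
(Doctor=810, Age=541): rows 10, 12 → Bed = L, L ✓
Every {Doctor, Age} value is associated with a single Bed value, so {Doctor, Age} -> Bed holds.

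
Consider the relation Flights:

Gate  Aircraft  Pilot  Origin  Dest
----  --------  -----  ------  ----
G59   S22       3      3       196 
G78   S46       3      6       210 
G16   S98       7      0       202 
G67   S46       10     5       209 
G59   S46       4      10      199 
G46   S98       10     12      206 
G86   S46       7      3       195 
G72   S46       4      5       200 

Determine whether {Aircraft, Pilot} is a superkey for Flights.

Two distinct rows share (Aircraft=S46, Pilot=4), so {Aircraft, Pilot} does not determine every attribute — not a superkey.

No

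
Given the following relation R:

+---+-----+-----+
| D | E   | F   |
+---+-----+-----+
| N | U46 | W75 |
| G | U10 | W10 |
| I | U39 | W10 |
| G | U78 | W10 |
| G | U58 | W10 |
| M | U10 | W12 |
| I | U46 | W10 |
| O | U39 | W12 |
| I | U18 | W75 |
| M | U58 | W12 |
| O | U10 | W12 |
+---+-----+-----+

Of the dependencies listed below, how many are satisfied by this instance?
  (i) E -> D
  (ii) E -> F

0

(i) E -> D: E=U46: 2 rows → D takes values {N, I} — violation; E=U10: 3 rows → D takes values {G, M, O} — violation; E=U39: 2 rows → D takes values {I, O} — violation; E=U58: 2 rows → D takes values {G, M} — violation — fails.
(ii) E -> F: E=U46: 2 rows → F takes values {W75, W10} — violation; E=U10: 3 rows → F takes values {W10, W12} — violation; E=U39: 2 rows → F takes values {W10, W12} — violation; E=U58: 2 rows → F takes values {W10, W12} — violation — fails.
None of the 2 dependencies hold.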